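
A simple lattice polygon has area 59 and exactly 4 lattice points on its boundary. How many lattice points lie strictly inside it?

Pick's theorem A = I + B/2 − 1 rearranges to I = A − B/2 + 1 = 59 − 4/2 + 1 = 58.

58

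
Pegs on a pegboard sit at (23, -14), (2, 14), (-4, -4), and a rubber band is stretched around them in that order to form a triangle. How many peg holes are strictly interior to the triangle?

The shoelace formula gives twice the area as |(23·14 − 2·(-14)) + (2·(-4) − (-4)·14) + ((-4)·(-14) − 23·(-4))| = 546, so the area is 273.
The number of boundary lattice points is Σ gcd(|Δx|,|Δy|) = gcd(21,28) + gcd(6,18) + gcd(27,10) = 7+6+1 = 14.
Pick's theorem gives I = A − B/2 + 1 = 273 − 14/2 + 1 = 267.

267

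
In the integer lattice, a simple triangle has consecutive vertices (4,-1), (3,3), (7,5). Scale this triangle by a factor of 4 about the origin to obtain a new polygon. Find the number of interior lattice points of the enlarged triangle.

The shoelace formula gives twice the area as |(4·3 − 3·(-1)) + (3·5 − 7·3) + (7·(-1) − 4·5)| = 18, so the area is 9.
Summing gcd(|Δx|,|Δy|) over the edges gives the boundary count: gcd(1,4) + gcd(4,2) + gcd(3,6) = 1+2+3 = 6.
Scaling by 4 multiplies the area by 4² = 16 (so the new area is 144) and multiplies the boundary lattice-point count by 4, giving 24.
By Pick's theorem, the interior count of the dilated polygon is 144 − 24/2 + 1 = 133.

133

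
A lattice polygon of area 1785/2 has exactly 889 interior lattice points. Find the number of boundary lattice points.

9

Pick's theorem gives A = I + B/2 − 1, so B = 2(A − I + 1) = 2(1785/2 − 889 + 1) = 9.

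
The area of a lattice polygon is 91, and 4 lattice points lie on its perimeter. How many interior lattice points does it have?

90

Pick's theorem A = I + B/2 − 1 rearranges to I = A − B/2 + 1 = 91 − 4/2 + 1 = 90.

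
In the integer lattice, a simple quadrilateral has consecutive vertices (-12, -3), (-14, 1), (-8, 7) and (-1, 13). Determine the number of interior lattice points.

The shoelace formula gives twice the area as |[(-12)·1 − (-14)·(-3)] + [(-14)·7 − (-8)·1] + [(-8)·13 − (-1)·7] + [(-1)·(-3) − (-12)·13]| = 82, so the area is 41.
The number of boundary lattice points is Σ gcd(|Δx|,|Δy|) = gcd(2,4) + gcd(6,6) + gcd(7,6) + gcd(11,16) = 2+6+1+1 = 10.
Pick's theorem gives I = A − B/2 + 1 = 41 − 10/2 + 1 = 37.

37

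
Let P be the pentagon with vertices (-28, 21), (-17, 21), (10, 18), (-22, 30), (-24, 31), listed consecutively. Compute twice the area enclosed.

Using the shoelace formula, 2A = |((-28)·21 − (-17)·21) + ((-17)·18 − 10·21) + (10·30 − (-22)·18) + ((-22)·31 − (-24)·30) + ((-24)·21 − (-28)·31)| = 351, so the area is 175.5.

351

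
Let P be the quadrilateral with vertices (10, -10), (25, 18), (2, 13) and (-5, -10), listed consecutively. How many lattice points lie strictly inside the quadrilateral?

449

By the shoelace formula, twice the signed area is |(10·18 − 25·(-10)) + (25·13 − 2·18) + (2·(-10) − (-5)·13) + ((-5)·(-10) − 10·(-10))| = 914, so the area is 457.
The number of boundary lattice points is Σ gcd(|Δx|,|Δy|) = gcd(15,28) + gcd(23,5) + gcd(7,23) + gcd(15,0) = 1+1+1+15 = 18.
By Pick's theorem A = I + B/2 − 1, so I = 457 − 18/2 + 1 = 449.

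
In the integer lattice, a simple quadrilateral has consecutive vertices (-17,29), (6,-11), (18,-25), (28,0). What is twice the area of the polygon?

1573

By the shoelace formula, twice the signed area is |((-17)·(-11) − 6·29) + (6·(-25) − 18·(-11)) + (18·0 − 28·(-25)) + (28·29 − (-17)·0)| = 1573, so the area is 786.5.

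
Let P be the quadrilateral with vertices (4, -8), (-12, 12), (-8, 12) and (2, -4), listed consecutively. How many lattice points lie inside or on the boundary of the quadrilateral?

51

By the shoelace formula, twice the signed area is |(4·12 − (-12)·(-8)) + ((-12)·12 − (-8)·12) + ((-8)·(-4) − 2·12) + (2·(-8) − 4·(-4))| = 88, so the area is 44.
Along each edge there are gcd(|Δx|,|Δy|)+1 lattice points, so counting each shared vertex once the boundary has gcd(16,20) + gcd(4,0) + gcd(10,16) + gcd(2,4) = 4+4+2+2 = 12.
Pick's theorem gives I = A − B/2 + 1 = 44 − 12/2 + 1 = 39, so the closed region contains I + B = 39 + 12 = 51 lattice points.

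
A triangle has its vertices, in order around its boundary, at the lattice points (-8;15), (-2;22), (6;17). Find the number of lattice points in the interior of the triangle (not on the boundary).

By the shoelace formula, twice the signed area is |((-8)·22 − (-2)·15) + ((-2)·17 − 6·22) + (6·15 − (-8)·17)| = 86, so the area is 43.
Along each edge there are gcd(|Δx|,|Δy|)+1 lattice points, so counting each shared vertex once the boundary has gcd(6,7) + gcd(8,5) + gcd(14,2) = 1+1+2 = 4.
By Pick's theorem A = I + B/2 − 1, so I = 43 − 4/2 + 1 = 42.

42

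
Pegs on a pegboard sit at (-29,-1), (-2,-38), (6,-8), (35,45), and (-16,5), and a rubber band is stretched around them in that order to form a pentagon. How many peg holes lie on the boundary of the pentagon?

Summing gcd(|Δx|,|Δy|) over the edges gives the boundary count: gcd(27,37) + gcd(8,30) + gcd(29,53) + gcd(51,40) + gcd(13,6) = 1+2+1+1+1 = 6.

6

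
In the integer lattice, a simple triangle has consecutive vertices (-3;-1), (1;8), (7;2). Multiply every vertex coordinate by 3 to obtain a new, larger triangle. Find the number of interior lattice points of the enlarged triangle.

Using the shoelace formula, 2A = |((-3)·8 − 1·(-1)) + (1·2 − 7·8) + (7·(-1) − (-3)·2)| = 78, so the area is 39.
The number of boundary lattice points is Σ gcd(|Δx|,|Δy|) = gcd(4,9) + gcd(6,6) + gcd(10,3) = 1+6+1 = 8.
Scaling by 3 multiplies the area by 3² = 9 (so the new area is 351) and multiplies the boundary lattice-point count by 3, giving 24.
By Pick's theorem, the interior count of the dilated polygon is 351 − 24/2 + 1 = 340.

340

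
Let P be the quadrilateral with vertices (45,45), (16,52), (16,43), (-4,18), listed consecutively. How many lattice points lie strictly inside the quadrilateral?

466

The shoelace formula gives twice the area as |[45·52 − 16·45] + [16·43 − 16·52] + [16·18 − (-4)·43] + [(-4)·45 − 45·18]| = 946, so the area is 473.
Along each edge there are gcd(|Δx|,|Δy|)+1 lattice points, so counting each shared vertex once the boundary has gcd(29,7) + gcd(0,9) + gcd(20,25) + gcd(49,27) = 1+9+5+1 = 16.
Pick's theorem gives I = A − B/2 + 1 = 473 − 16/2 + 1 = 466.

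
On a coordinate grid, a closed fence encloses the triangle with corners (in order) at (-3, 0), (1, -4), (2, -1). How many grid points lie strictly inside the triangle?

6

Using the shoelace formula, 2A = |((-3)·(-4) − 1·0) + (1·(-1) − 2·(-4)) + (2·0 − (-3)·(-1))| = 16, so the area is 8.
Along each edge there are gcd(|Δx|,|Δy|)+1 lattice points, so counting each shared vertex once the boundary has gcd(4,4) + gcd(1,3) + gcd(5,1) = 4+1+1 = 6.
By Pick's theorem A = I + B/2 − 1, so I = 8 − 6/2 + 1 = 6.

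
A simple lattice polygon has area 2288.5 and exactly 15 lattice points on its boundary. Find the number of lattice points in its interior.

2282

Pick's theorem A = I + B/2 − 1 rearranges to I = A − B/2 + 1 = 2288.5 − 15/2 + 1 = 2282.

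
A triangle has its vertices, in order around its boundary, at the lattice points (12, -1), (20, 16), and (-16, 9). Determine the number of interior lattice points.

The shoelace formula gives twice the area as |(12·16 − 20·(-1)) + (20·9 − (-16)·16) + ((-16)·(-1) − 12·9)| = 556, so the area is 278.
Summing gcd(|Δx|,|Δy|) over the edges gives the boundary count: gcd(8,17) + gcd(36,7) + gcd(28,10) = 1+1+2 = 4.
By Pick's theorem A = I + B/2 − 1, so I = 278 − 4/2 + 1 = 277.

277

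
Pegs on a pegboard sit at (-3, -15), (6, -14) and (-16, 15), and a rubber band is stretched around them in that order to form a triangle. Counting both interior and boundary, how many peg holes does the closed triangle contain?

144

Using the shoelace formula, 2A = |[(-3)·(-14) − 6·(-15)] + [6·15 − (-16)·(-14)] + [(-16)·(-15) − (-3)·15]| = 283, so the area is 283/2.
The number of boundary lattice points is Σ gcd(|Δx|,|Δy|) = gcd(9,1) + gcd(22,29) + gcd(13,30) = 1+1+1 = 3.
Pick's theorem gives I = A − B/2 + 1 = 283/2 − 3/2 + 1 = 141, so the closed region contains I + B = 141 + 3 = 144 lattice points.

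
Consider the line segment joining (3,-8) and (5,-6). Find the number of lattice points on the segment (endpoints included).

3

The number of lattice points on a segment between lattice points is gcd(|Δx|,|Δy|) + 1 = gcd(2,2) + 1 = 2 + 1 = 3.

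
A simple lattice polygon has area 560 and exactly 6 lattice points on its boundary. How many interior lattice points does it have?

558

Pick's theorem A = I + B/2 − 1 rearranges to I = A − B/2 + 1 = 560 − 6/2 + 1 = 558.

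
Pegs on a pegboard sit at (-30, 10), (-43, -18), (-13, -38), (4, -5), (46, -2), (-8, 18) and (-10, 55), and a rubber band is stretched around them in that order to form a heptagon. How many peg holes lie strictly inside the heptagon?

2445

Using the shoelace formula, 2A = |[(-30)·(-18) − (-43)·10] + [(-43)·(-38) − (-13)·(-18)] + [(-13)·(-5) − 4·(-38)] + [4·(-2) − 46·(-5)] + [46·18 − (-8)·(-2)] + [(-8)·55 − (-10)·18] + [(-10)·10 − (-30)·55]| = 4911, so the area is 2455.5.
Summing gcd(|Δx|,|Δy|) over the edges gives the boundary count: gcd(13,28) + gcd(30,20) + gcd(17,33) + gcd(42,3) + gcd(54,20) + gcd(2,37) + gcd(20,45) = 1+10+1+3+2+1+5 = 23.
By Pick's theorem A = I + B/2 − 1, so I = 2455.5 − 23/2 + 1 = 2445.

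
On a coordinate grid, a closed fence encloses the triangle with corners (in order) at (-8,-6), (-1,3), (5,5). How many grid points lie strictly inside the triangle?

The shoelace formula gives twice the area as |((-8)·3 − (-1)·(-6)) + ((-1)·5 − 5·3) + (5·(-6) − (-8)·5)| = 40, so the area is 20.
Along each edge there are gcd(|Δx|,|Δy|)+1 lattice points, so counting each shared vertex once the boundary has gcd(7,9) + gcd(6,2) + gcd(13,11) = 1+2+1 = 4.
Pick's theorem gives I = A − B/2 + 1 = 20 − 4/2 + 1 = 19.

19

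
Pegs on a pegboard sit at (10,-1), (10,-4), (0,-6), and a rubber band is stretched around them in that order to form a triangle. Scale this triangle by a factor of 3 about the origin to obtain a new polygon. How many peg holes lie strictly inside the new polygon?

The shoelace formula gives twice the area as |[10·(-4) − 10·(-1)] + [10·(-6) − 0·(-4)] + [0·(-1) − 10·(-6)]| = 30, so the area is 15.
The number of boundary lattice points is Σ gcd(|Δx|,|Δy|) = gcd(0,3) + gcd(10,2) + gcd(10,5) = 3+2+5 = 10.
Scaling by 3 multiplies the area by 3² = 9 (so the new area is 135) and multiplies the boundary lattice-point count by 3, giving 30.
By Pick's theorem, the interior count of the dilated polygon is 135 − 30/2 + 1 = 121.

121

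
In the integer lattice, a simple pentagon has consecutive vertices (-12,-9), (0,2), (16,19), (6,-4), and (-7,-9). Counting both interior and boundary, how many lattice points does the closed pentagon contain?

186

Using the shoelace formula, 2A = |[(-12)·2 − 0·(-9)] + [0·19 − 16·2] + [16·(-4) − 6·19] + [6·(-9) − (-7)·(-4)] + [(-7)·(-9) − (-12)·(-9)]| = 361, so the area is 361/2.
The number of boundary lattice points is Σ gcd(|Δx|,|Δy|) = gcd(12,11) + gcd(16,17) + gcd(10,23) + gcd(13,5) + gcd(5,0) = 1+1+1+1+5 = 9.
Pick's theorem gives I = A − B/2 + 1 = 361/2 − 9/2 + 1 = 177, so the closed region contains I + B = 177 + 9 = 186 lattice points.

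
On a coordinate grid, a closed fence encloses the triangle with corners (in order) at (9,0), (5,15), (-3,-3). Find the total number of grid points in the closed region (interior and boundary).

Using the shoelace formula, 2A = |(9·15 − 5·0) + (5·(-3) − (-3)·15) + ((-3)·0 − 9·(-3))| = 192, so the area is 96.
The number of boundary lattice points is Σ gcd(|Δx|,|Δy|) = gcd(4,15) + gcd(8,18) + gcd(12,3) = 1+2+3 = 6.
Pick's theorem gives I = A − B/2 + 1 = 96 − 6/2 + 1 = 94, so the closed region contains I + B = 94 + 6 = 100 lattice points.

100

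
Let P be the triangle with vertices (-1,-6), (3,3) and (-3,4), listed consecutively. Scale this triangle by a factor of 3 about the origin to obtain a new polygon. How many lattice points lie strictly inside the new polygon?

By the shoelace formula, twice the signed area is |((-1)·3 − 3·(-6)) + (3·4 − (-3)·3) + ((-3)·(-6) − (-1)·4)| = 58, so the area is 29.
The number of boundary lattice points is Σ gcd(|Δx|,|Δy|) = gcd(4,9) + gcd(6,1) + gcd(2,10) = 1+1+2 = 4.
Scaling by 3 multiplies the area by 3² = 9 (so the new area is 261) and multiplies the boundary lattice-point count by 3, giving 12.
By Pick's theorem, the interior count of the dilated polygon is 261 − 12/2 + 1 = 256.

256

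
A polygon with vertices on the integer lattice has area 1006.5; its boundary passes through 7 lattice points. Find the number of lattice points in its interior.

From Pick's theorem, I = A − B/2 + 1 = 1006.5 − 7/2 + 1 = 1004.

1004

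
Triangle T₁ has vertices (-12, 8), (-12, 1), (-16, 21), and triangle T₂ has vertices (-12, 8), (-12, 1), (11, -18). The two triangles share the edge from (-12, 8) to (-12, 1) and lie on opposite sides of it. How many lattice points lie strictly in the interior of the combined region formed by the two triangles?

The union is the simple quadrilateral with vertices (-12, 8), (-16, 21), (-12, 1), (11, -18) in order.
Using the shoelace formula, 2A = |((-12)·21 − (-16)·8) + ((-16)·1 − (-12)·21) + ((-12)·(-18) − 11·1) + (11·8 − (-12)·(-18))| = 189, so the area is 189/2.
Summing gcd(|Δx|,|Δy|) over the edges gives the boundary count: gcd(4,13) + gcd(4,20) + gcd(23,19) + gcd(23,26) = 1+4+1+1 = 7.
By Pick's theorem I = A − B/2 + 1 = 189/2 − 7/2 + 1 = 92.

92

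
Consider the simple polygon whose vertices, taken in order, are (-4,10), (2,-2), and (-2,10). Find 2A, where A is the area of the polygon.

Using the shoelace formula, 2A = |((-4)·(-2) − 2·10) + (2·10 − (-2)·(-2)) + ((-2)·10 − (-4)·10)| = 24, so the area is 12.

24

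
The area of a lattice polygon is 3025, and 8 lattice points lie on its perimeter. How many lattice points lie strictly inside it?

Pick's theorem A = I + B/2 − 1 rearranges to I = A − B/2 + 1 = 3025 − 8/2 + 1 = 3022.

3022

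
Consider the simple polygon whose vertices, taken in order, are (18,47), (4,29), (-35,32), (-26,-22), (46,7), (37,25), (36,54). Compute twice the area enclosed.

By the shoelace formula, twice the signed area is |[18·29 − 4·47] + [4·32 − (-35)·29] + [(-35)·(-22) − (-26)·32] + [(-26)·7 − 46·(-22)] + [46·25 − 37·7] + [37·54 − 36·25] + [36·47 − 18·54]| = 6618, so the area is 3309.

6618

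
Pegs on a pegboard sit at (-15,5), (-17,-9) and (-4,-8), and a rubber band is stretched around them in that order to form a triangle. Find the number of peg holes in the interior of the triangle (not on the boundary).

Using the shoelace formula, 2A = |((-15)·(-9) − (-17)·5) + ((-17)·(-8) − (-4)·(-9)) + ((-4)·5 − (-15)·(-8))| = 180, so the area is 90.
The number of boundary lattice points is Σ gcd(|Δx|,|Δy|) = gcd(2,14) + gcd(13,1) + gcd(11,13) = 2+1+1 = 4.
Pick's theorem gives I = A − B/2 + 1 = 90 − 4/2 + 1 = 89.

89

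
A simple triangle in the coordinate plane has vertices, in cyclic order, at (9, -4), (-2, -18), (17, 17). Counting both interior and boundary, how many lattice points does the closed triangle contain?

By the shoelace formula, twice the signed area is |(9·(-18) − (-2)·(-4)) + ((-2)·17 − 17·(-18)) + (17·(-4) − 9·17)| = 119, so the area is 119/2.
Summing gcd(|Δx|,|Δy|) over the edges gives the boundary count: gcd(11,14) + gcd(19,35) + gcd(8,21) = 1+1+1 = 3.
Pick's theorem gives I = A − B/2 + 1 = 119/2 − 3/2 + 1 = 59, so the closed region contains I + B = 59 + 3 = 62 lattice points.

62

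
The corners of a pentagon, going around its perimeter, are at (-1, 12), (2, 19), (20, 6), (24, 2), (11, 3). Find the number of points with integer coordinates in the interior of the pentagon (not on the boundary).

161

By the shoelace formula, twice the signed area is |((-1)·19 − 2·12) + (2·6 − 20·19) + (20·2 − 24·6) + (24·3 − 11·2) + (11·12 − (-1)·3)| = 330, so the area is 165.
The number of boundary lattice points is Σ gcd(|Δx|,|Δy|) = gcd(3,7) + gcd(18,13) + gcd(4,4) + gcd(13,1) + gcd(12,9) = 1+1+4+1+3 = 10.
By Pick's theorem A = I + B/2 − 1, so I = 165 − 10/2 + 1 = 161.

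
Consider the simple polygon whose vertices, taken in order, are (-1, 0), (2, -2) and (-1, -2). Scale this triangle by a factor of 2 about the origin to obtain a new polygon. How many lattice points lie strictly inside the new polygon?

Using the shoelace formula, 2A = |((-1)·(-2) − 2·0) + (2·(-2) − (-1)·(-2)) + ((-1)·0 − (-1)·(-2))| = 6, so the area is 3.
The number of boundary lattice points is Σ gcd(|Δx|,|Δy|) = gcd(3,2) + gcd(3,0) + gcd(0,2) = 1+3+2 = 6.
Scaling by 2 multiplies the area by 2² = 4 (so the new area is 12) and multiplies the boundary lattice-point count by 2, giving 12.
By Pick's theorem, the interior count of the dilated polygon is 12 − 12/2 + 1 = 7.

7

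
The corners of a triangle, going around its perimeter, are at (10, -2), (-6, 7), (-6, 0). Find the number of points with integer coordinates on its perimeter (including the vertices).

Along each edge there are gcd(|Δx|,|Δy|)+1 lattice points, so counting each shared vertex once the boundary has gcd(16,9) + gcd(0,7) + gcd(16,2) = 1+7+2 = 10.

10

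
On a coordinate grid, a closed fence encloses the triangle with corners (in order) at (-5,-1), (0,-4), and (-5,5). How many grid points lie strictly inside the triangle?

12

By the shoelace formula, twice the signed area is |[(-5)·(-4) − 0·(-1)] + [0·5 − (-5)·(-4)] + [(-5)·(-1) − (-5)·5]| = 30, so the area is 15.
Along each edge there are gcd(|Δx|,|Δy|)+1 lattice points, so counting each shared vertex once the boundary has gcd(5,3) + gcd(5,9) + gcd(0,6) = 1+1+6 = 8.
Pick's theorem gives I = A − B/2 + 1 = 15 − 8/2 + 1 = 12.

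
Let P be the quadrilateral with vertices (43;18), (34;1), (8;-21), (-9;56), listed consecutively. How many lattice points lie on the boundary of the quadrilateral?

Summing gcd(|Δx|,|Δy|) over the edges gives the boundary count: gcd(9,17) + gcd(26,22) + gcd(17,77) + gcd(52,38) = 1+2+1+2 = 6.

6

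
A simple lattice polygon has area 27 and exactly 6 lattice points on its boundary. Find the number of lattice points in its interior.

From Pick's theorem, I = A − B/2 + 1 = 27 − 6/2 + 1 = 25.

25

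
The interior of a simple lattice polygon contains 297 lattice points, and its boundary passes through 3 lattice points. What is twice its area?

595

Pick's theorem states A = I + B/2 − 1, so A = 297 + 3/2 − 1 = 595/2.
Hence 2A = 595.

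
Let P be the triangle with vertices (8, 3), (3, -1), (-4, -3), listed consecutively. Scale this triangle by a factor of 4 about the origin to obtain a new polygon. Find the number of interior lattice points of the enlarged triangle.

The shoelace formula gives twice the area as |(8·(-1) − 3·3) + (3·(-3) − (-4)·(-1)) + ((-4)·3 − 8·(-3))| = 18, so the area is 9.
Summing gcd(|Δx|,|Δy|) over the edges gives the boundary count: gcd(5,4) + gcd(7,2) + gcd(12,6) = 1+1+6 = 8.
Scaling by 4 multiplies the area by 4² = 16 (so the new area is 144) and multiplies the boundary lattice-point count by 4, giving 32.
By Pick's theorem, the interior count of the dilated polygon is 144 − 32/2 + 1 = 129.

129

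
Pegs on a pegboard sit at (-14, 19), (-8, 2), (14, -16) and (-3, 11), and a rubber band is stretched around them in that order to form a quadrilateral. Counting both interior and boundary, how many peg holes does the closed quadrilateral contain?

The shoelace formula gives twice the area as |[(-14)·2 − (-8)·19] + [(-8)·(-16) − 14·2] + [14·11 − (-3)·(-16)] + [(-3)·19 − (-14)·11]| = 427, so the area is 427/2.
The number of boundary lattice points is Σ gcd(|Δx|,|Δy|) = gcd(6,17) + gcd(22,18) + gcd(17,27) + gcd(11,8) = 1+2+1+1 = 5.
Pick's theorem gives I = A − B/2 + 1 = 427/2 − 5/2 + 1 = 212, so the closed region contains I + B = 212 + 5 = 217 lattice points.

217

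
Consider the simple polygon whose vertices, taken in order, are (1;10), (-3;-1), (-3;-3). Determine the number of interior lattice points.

3

The shoelace formula gives twice the area as |[1·(-1) − (-3)·10] + [(-3)·(-3) − (-3)·(-1)] + [(-3)·10 − 1·(-3)]| = 8, so the area is 4.
The number of boundary lattice points is Σ gcd(|Δx|,|Δy|) = gcd(4,11) + gcd(0,2) + gcd(4,13) = 1+2+1 = 4.
Pick's theorem gives I = A − B/2 + 1 = 4 − 4/2 + 1 = 3.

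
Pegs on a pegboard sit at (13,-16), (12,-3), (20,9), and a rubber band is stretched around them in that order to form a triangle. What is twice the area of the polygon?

116

Using the shoelace formula, 2A = |[13·(-3) − 12·(-16)] + [12·9 − 20·(-3)] + [20·(-16) − 13·9]| = 116, so the area is 58.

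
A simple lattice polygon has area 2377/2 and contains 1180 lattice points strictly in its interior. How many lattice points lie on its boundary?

Pick's theorem gives A = I + B/2 − 1, so B = 2(A − I + 1) = 2(2377/2 − 1180 + 1) = 19.

19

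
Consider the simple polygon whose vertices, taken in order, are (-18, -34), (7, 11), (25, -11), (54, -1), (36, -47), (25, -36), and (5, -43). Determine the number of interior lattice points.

By the shoelace formula, twice the signed area is |[(-18)·11 − 7·(-34)] + [7·(-11) − 25·11] + [25·(-1) − 54·(-11)] + [54·(-47) − 36·(-1)] + [36·(-36) − 25·(-47)] + [25·(-43) − 5·(-36)] + [5·(-34) − (-18)·(-43)]| = 4205, so the area is 4205/2.
Along each edge there are gcd(|Δx|,|Δy|)+1 lattice points, so counting each shared vertex once the boundary has gcd(25,45) + gcd(18,22) + gcd(29,10) + gcd(18,46) + gcd(11,11) + gcd(20,7) + gcd(23,9) = 5+2+1+2+11+1+1 = 23.
By Pick's theorem A = I + B/2 − 1, so I = 4205/2 − 23/2 + 1 = 2092.

2092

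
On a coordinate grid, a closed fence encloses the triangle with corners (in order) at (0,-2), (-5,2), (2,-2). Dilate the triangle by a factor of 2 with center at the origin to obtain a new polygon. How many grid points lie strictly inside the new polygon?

The shoelace formula gives twice the area as |[0·2 − (-5)·(-2)] + [(-5)·(-2) − 2·2] + [2·(-2) − 0·(-2)]| = 8, so the area is 4.
The number of boundary lattice points is Σ gcd(|Δx|,|Δy|) = gcd(5,4) + gcd(7,4) + gcd(2,0) = 1+1+2 = 4.
Scaling by 2 multiplies the area by 2² = 4 (so the new area is 16) and multiplies the boundary lattice-point count by 2, giving 8.
By Pick's theorem, the interior count of the dilated polygon is 16 − 8/2 + 1 = 13.

13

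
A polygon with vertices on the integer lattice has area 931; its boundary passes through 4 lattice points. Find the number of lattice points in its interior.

From Pick's theorem, I = A − B/2 + 1 = 931 − 4/2 + 1 = 930.

930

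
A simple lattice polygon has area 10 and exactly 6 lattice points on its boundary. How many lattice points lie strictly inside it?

8

Pick's theorem A = I + B/2 − 1 rearranges to I = A − B/2 + 1 = 10 − 6/2 + 1 = 8.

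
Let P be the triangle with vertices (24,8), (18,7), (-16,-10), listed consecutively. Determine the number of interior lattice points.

25

By the shoelace formula, twice the signed area is |(24·7 − 18·8) + (18·(-10) − (-16)·7) + ((-16)·8 − 24·(-10))| = 68, so the area is 34.
The number of boundary lattice points is Σ gcd(|Δx|,|Δy|) = gcd(6,1) + gcd(34,17) + gcd(40,18) = 1+17+2 = 20.
Pick's theorem gives I = A − B/2 + 1 = 34 − 20/2 + 1 = 25.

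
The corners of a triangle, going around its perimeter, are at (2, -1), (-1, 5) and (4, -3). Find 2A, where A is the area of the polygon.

6

Using the shoelace formula, 2A = |[2·5 − (-1)·(-1)] + [(-1)·(-3) − 4·5] + [4·(-1) − 2·(-3)]| = 6, so the area is 3.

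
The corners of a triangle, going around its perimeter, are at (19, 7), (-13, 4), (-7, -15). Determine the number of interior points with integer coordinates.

By the shoelace formula, twice the signed area is |(19·4 − (-13)·7) + ((-13)·(-15) − (-7)·4) + ((-7)·7 − 19·(-15))| = 626, so the area is 313.
Along each edge there are gcd(|Δx|,|Δy|)+1 lattice points, so counting each shared vertex once the boundary has gcd(32,3) + gcd(6,19) + gcd(26,22) = 1+1+2 = 4.
By Pick's theorem A = I + B/2 − 1, so I = 313 − 4/2 + 1 = 312.

312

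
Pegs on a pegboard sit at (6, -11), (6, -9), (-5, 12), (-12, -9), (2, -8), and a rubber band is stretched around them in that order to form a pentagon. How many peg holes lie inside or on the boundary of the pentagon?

191

By the shoelace formula, twice the signed area is |[6·(-9) − 6·(-11)] + [6·12 − (-5)·(-9)] + [(-5)·(-9) − (-12)·12] + [(-12)·(-8) − 2·(-9)] + [2·(-11) − 6·(-8)]| = 368, so the area is 184.
Along each edge there are gcd(|Δx|,|Δy|)+1 lattice points, so counting each shared vertex once the boundary has gcd(0,2) + gcd(11,21) + gcd(7,21) + gcd(14,1) + gcd(4,3) = 2+1+7+1+1 = 12.
Pick's theorem gives I = A − B/2 + 1 = 184 − 12/2 + 1 = 179, so the closed region contains I + B = 179 + 12 = 191 lattice points.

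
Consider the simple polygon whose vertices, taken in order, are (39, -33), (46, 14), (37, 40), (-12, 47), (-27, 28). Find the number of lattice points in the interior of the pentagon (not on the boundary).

3164

Using the shoelace formula, 2A = |[39·14 − 46·(-33)] + [46·40 − 37·14] + [37·47 − (-12)·40] + [(-12)·28 − (-27)·47] + [(-27)·(-33) − 39·28]| = 6337, so the area is 6337/2.
Along each edge there are gcd(|Δx|,|Δy|)+1 lattice points, so counting each shared vertex once the boundary has gcd(7,47) + gcd(9,26) + gcd(49,7) + gcd(15,19) + gcd(66,61) = 1+1+7+1+1 = 11.
Pick's theorem gives I = A − B/2 + 1 = 6337/2 − 11/2 + 1 = 3164.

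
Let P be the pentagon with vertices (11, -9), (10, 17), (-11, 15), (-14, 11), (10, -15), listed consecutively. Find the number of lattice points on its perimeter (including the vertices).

Summing gcd(|Δx|,|Δy|) over the edges gives the boundary count: gcd(1,26) + gcd(21,2) + gcd(3,4) + gcd(24,26) + gcd(1,6) = 1+1+1+2+1 = 6.

6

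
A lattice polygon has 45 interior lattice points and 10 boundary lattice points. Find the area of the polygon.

By Pick's theorem, A = I + B/2 − 1 = 45 + 10/2 − 1 = 49.

49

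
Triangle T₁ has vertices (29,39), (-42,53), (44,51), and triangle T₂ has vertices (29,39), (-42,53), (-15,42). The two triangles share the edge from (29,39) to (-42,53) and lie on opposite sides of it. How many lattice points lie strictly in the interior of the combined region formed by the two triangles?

The union is the simple quadrilateral with vertices (29,39), (44,51), (-42,53), (-15,42) in order.
The shoelace formula gives twice the area as |(29·51 − 44·39) + (44·53 − (-42)·51) + ((-42)·42 − (-15)·53) + ((-15)·39 − 29·42)| = 1465, so the area is 1465/2.
The number of boundary lattice points is Σ gcd(|Δx|,|Δy|) = gcd(15,12) + gcd(86,2) + gcd(27,11) + gcd(44,3) = 3+2+1+1 = 7.
By Pick's theorem I = A − B/2 + 1 = 1465/2 − 7/2 + 1 = 730.

730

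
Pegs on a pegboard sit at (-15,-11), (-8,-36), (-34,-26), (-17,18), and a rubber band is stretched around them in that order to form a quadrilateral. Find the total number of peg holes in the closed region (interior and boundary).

584

The shoelace formula gives twice the area as |[(-15)·(-36) − (-8)·(-11)] + [(-8)·(-26) − (-34)·(-36)] + [(-34)·18 − (-17)·(-26)] + [(-17)·(-11) − (-15)·18]| = 1161, so the area is 1161/2.
Summing gcd(|Δx|,|Δy|) over the edges gives the boundary count: gcd(7,25) + gcd(26,10) + gcd(17,44) + gcd(2,29) = 1+2+1+1 = 5.
Pick's theorem gives I = A − B/2 + 1 = 1161/2 − 5/2 + 1 = 579, so the closed region contains I + B = 579 + 5 = 584 lattice points.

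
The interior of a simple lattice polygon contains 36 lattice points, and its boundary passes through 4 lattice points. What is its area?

37

Pick's theorem states A = I + B/2 − 1, so A = 36 + 4/2 − 1 = 37.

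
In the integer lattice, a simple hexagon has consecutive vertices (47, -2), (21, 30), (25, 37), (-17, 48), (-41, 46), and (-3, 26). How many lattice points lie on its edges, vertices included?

10

The number of boundary lattice points is Σ gcd(|Δx|,|Δy|) = gcd(26,32) + gcd(4,7) + gcd(42,11) + gcd(24,2) + gcd(38,20) + gcd(50,28) = 2+1+1+2+2+2 = 10.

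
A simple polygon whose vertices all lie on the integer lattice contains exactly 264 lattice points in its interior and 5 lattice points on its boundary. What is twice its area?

Pick's theorem states A = I + B/2 − 1, so A = 264 + 5/2 − 1 = 531/2.
Hence 2A = 531.

531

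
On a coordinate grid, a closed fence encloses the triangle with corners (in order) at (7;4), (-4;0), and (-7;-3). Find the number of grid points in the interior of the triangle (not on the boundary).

6

By the shoelace formula, twice the signed area is |(7·0 − (-4)·4) + ((-4)·(-3) − (-7)·0) + ((-7)·4 − 7·(-3))| = 21, so the area is 21/2.
Summing gcd(|Δx|,|Δy|) over the edges gives the boundary count: gcd(11,4) + gcd(3,3) + gcd(14,7) = 1+3+7 = 11.
By Pick's theorem A = I + B/2 − 1, so I = 21/2 − 11/2 + 1 = 6.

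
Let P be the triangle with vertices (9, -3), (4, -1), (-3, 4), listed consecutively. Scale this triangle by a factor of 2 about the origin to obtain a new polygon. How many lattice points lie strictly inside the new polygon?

20

The shoelace formula gives twice the area as |(9·(-1) − 4·(-3)) + (4·4 − (-3)·(-1)) + ((-3)·(-3) − 9·4)| = 11, so the area is 5.5.
The number of boundary lattice points is Σ gcd(|Δx|,|Δy|) = gcd(5,2) + gcd(7,5) + gcd(12,7) = 1+1+1 = 3.
Scaling by 2 multiplies the area by 2² = 4 (so the new area is 22) and multiplies the boundary lattice-point count by 2, giving 6.
By Pick's theorem, the interior count of the dilated polygon is 22 − 6/2 + 1 = 20.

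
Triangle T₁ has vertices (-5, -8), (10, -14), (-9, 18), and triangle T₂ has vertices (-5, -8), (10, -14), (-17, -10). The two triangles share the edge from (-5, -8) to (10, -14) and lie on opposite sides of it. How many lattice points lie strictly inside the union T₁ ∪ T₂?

The union is the simple quadrilateral with vertices (-5, -8), (-9, 18), (10, -14), (-17, -10) in order.
The shoelace formula gives twice the area as |[(-5)·18 − (-9)·(-8)] + [(-9)·(-14) − 10·18] + [10·(-10) − (-17)·(-14)] + [(-17)·(-8) − (-5)·(-10)]| = 468, so the area is 234.
Along each edge there are gcd(|Δx|,|Δy|)+1 lattice points, so counting each shared vertex once the boundary has gcd(4,26) + gcd(19,32) + gcd(27,4) + gcd(12,2) = 2+1+1+2 = 6.
By Pick's theorem I = A − B/2 + 1 = 234 − 6/2 + 1 = 232.

232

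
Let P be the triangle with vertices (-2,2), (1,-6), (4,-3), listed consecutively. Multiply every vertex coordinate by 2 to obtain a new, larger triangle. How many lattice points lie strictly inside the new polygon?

Using the shoelace formula, 2A = |[(-2)·(-6) − 1·2] + [1·(-3) − 4·(-6)] + [4·2 − (-2)·(-3)]| = 33, so the area is 33/2.
Along each edge there are gcd(|Δx|,|Δy|)+1 lattice points, so counting each shared vertex once the boundary has gcd(3,8) + gcd(3,3) + gcd(6,5) = 1+3+1 = 5.
Scaling by 2 multiplies the area by 2² = 4 (so the new area is 66) and multiplies the boundary lattice-point count by 2, giving 10.
By Pick's theorem, the interior count of the dilated polygon is 66 − 10/2 + 1 = 62.

62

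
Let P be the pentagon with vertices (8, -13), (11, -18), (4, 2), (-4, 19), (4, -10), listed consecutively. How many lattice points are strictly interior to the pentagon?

The shoelace formula gives twice the area as |(8·(-18) − 11·(-13)) + (11·2 − 4·(-18)) + (4·19 − (-4)·2) + ((-4)·(-10) − 4·19) + (4·(-13) − 8·(-10))| = 169, so the area is 84.5.
Along each edge there are gcd(|Δx|,|Δy|)+1 lattice points, so counting each shared vertex once the boundary has gcd(3,5) + gcd(7,20) + gcd(8,17) + gcd(8,29) + gcd(4,3) = 1+1+1+1+1 = 5.
By Pick's theorem A = I + B/2 − 1, so I = 84.5 − 5/2 + 1 = 83.

83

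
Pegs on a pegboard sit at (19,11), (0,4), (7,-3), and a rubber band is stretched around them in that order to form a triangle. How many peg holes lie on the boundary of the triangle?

10

The number of boundary lattice points is Σ gcd(|Δx|,|Δy|) = gcd(19,7) + gcd(7,7) + gcd(12,14) = 1+7+2 = 10.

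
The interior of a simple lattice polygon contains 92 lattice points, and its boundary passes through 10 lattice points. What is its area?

By Pick's theorem, A = I + B/2 − 1 = 92 + 10/2 − 1 = 96.

96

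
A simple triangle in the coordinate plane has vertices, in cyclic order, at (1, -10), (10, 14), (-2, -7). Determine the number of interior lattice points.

46

Using the shoelace formula, 2A = |[1·14 − 10·(-10)] + [10·(-7) − (-2)·14] + [(-2)·(-10) − 1·(-7)]| = 99, so the area is 99/2.
Along each edge there are gcd(|Δx|,|Δy|)+1 lattice points, so counting each shared vertex once the boundary has gcd(9,24) + gcd(12,21) + gcd(3,3) = 3+3+3 = 9.
Pick's theorem gives I = A − B/2 + 1 = 99/2 − 9/2 + 1 = 46.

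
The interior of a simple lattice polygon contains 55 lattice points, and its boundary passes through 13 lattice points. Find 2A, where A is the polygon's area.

121

Pick's theorem states A = I + B/2 − 1, so A = 55 + 13/2 − 1 = 121/2.
Hence 2A = 121.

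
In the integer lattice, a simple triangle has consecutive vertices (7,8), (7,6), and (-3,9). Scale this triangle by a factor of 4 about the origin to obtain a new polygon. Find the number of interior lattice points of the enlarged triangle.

By the shoelace formula, twice the signed area is |[7·6 − 7·8] + [7·9 − (-3)·6] + [(-3)·8 − 7·9]| = 20, so the area is 10.
Summing gcd(|Δx|,|Δy|) over the edges gives the boundary count: gcd(0,2) + gcd(10,3) + gcd(10,1) = 2+1+1 = 4.
Scaling by 4 multiplies the area by 4² = 16 (so the new area is 160) and multiplies the boundary lattice-point count by 4, giving 16.
By Pick's theorem, the interior count of the dilated polygon is 160 − 16/2 + 1 = 153.

153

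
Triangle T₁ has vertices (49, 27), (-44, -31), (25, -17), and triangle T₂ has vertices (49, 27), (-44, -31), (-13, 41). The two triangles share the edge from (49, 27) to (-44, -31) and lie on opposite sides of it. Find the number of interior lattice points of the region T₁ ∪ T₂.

3796

The union is the simple quadrilateral with vertices (49, 27), (25, -17), (-44, -31), (-13, 41) in order.
The shoelace formula gives twice the area as |[49·(-17) − 25·27] + [25·(-31) − (-44)·(-17)] + [(-44)·41 − (-13)·(-31)] + [(-13)·27 − 49·41]| = 7598, so the area is 3799.
Along each edge there are gcd(|Δx|,|Δy|)+1 lattice points, so counting each shared vertex once the boundary has gcd(24,44) + gcd(69,14) + gcd(31,72) + gcd(62,14) = 4+1+1+2 = 8.
By Pick's theorem I = A − B/2 + 1 = 3799 − 8/2 + 1 = 3796.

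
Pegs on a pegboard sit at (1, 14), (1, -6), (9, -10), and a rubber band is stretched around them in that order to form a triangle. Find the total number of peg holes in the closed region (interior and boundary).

97

Using the shoelace formula, 2A = |(1·(-6) − 1·14) + (1·(-10) − 9·(-6)) + (9·14 − 1·(-10))| = 160, so the area is 80.
The number of boundary lattice points is Σ gcd(|Δx|,|Δy|) = gcd(0,20) + gcd(8,4) + gcd(8,24) = 20+4+8 = 32.
Pick's theorem gives I = A − B/2 + 1 = 80 − 32/2 + 1 = 65, so the closed region contains I + B = 65 + 32 = 97 lattice points.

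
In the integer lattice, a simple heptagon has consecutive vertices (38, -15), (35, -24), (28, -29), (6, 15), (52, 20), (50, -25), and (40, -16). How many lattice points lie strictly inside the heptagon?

1430

Using the shoelace formula, 2A = |(38·(-24) − 35·(-15)) + (35·(-29) − 28·(-24)) + (28·15 − 6·(-29)) + (6·20 − 52·15) + (52·(-25) − 50·20) + (50·(-16) − 40·(-25)) + (40·(-15) − 38·(-16))| = 2888, so the area is 1444.
Along each edge there are gcd(|Δx|,|Δy|)+1 lattice points, so counting each shared vertex once the boundary has gcd(3,9) + gcd(7,5) + gcd(22,44) + gcd(46,5) + gcd(2,45) + gcd(10,9) + gcd(2,1) = 3+1+22+1+1+1+1 = 30.
By Pick's theorem A = I + B/2 − 1, so I = 1444 − 30/2 + 1 = 1430.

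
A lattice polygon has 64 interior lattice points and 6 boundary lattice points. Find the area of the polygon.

66

By Pick's theorem, A = I + B/2 − 1 = 64 + 6/2 − 1 = 66.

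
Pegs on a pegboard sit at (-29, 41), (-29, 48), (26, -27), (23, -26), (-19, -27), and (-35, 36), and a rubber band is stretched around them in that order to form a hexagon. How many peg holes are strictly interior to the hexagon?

The shoelace formula gives twice the area as |[(-29)·48 − (-29)·41] + [(-29)·(-27) − 26·48] + [26·(-26) − 23·(-27)] + [23·(-27) − (-19)·(-26)] + [(-19)·36 − (-35)·(-27)] + [(-35)·41 − (-29)·36]| = 3858, so the area is 1929.
Summing gcd(|Δx|,|Δy|) over the edges gives the boundary count: gcd(0,7) + gcd(55,75) + gcd(3,1) + gcd(42,1) + gcd(16,63) + gcd(6,5) = 7+5+1+1+1+1 = 16.
By Pick's theorem A = I + B/2 − 1, so I = 1929 − 16/2 + 1 = 1922.

1922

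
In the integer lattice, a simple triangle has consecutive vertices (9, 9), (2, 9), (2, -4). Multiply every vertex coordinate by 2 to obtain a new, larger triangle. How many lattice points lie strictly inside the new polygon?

162

Using the shoelace formula, 2A = |[9·9 − 2·9] + [2·(-4) − 2·9] + [2·9 − 9·(-4)]| = 91, so the area is 91/2.
Along each edge there are gcd(|Δx|,|Δy|)+1 lattice points, so counting each shared vertex once the boundary has gcd(7,0) + gcd(0,13) + gcd(7,13) = 7+13+1 = 21.
Scaling by 2 multiplies the area by 2² = 4 (so the new area is 182) and multiplies the boundary lattice-point count by 2, giving 42.
By Pick's theorem, the interior count of the dilated polygon is 182 − 42/2 + 1 = 162.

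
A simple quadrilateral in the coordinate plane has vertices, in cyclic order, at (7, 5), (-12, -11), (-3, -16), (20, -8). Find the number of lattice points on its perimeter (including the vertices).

The number of boundary lattice points is Σ gcd(|Δx|,|Δy|) = gcd(19,16) + gcd(9,5) + gcd(23,8) + gcd(13,13) = 1+1+1+13 = 16.

16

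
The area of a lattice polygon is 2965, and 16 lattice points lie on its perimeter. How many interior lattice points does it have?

Pick's theorem A = I + B/2 − 1 rearranges to I = A − B/2 + 1 = 2965 − 16/2 + 1 = 2958.

2958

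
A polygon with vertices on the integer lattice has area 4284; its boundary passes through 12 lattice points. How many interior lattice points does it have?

4279

Pick's theorem A = I + B/2 − 1 rearranges to I = A − B/2 + 1 = 4284 − 12/2 + 1 = 4279.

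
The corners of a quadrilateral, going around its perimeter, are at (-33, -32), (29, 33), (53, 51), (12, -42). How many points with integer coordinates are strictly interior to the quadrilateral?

By the shoelace formula, twice the signed area is |((-33)·33 − 29·(-32)) + (29·51 − 53·33) + (53·(-42) − 12·51) + (12·(-32) − (-33)·(-42))| = 5039, so the area is 5039/2.
Summing gcd(|Δx|,|Δy|) over the edges gives the boundary count: gcd(62,65) + gcd(24,18) + gcd(41,93) + gcd(45,10) = 1+6+1+5 = 13.
Pick's theorem gives I = A − B/2 + 1 = 5039/2 − 13/2 + 1 = 2514.

2514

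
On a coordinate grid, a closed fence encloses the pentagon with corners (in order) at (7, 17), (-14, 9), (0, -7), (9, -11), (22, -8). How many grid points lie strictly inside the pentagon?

Using the shoelace formula, 2A = |(7·9 − (-14)·17) + ((-14)·(-7) − 0·9) + (0·(-11) − 9·(-7)) + (9·(-8) − 22·(-11)) + (22·17 − 7·(-8))| = 1062, so the area is 531.
Summing gcd(|Δx|,|Δy|) over the edges gives the boundary count: gcd(21,8) + gcd(14,16) + gcd(9,4) + gcd(13,3) + gcd(15,25) = 1+2+1+1+5 = 10.
By Pick's theorem A = I + B/2 − 1, so I = 531 − 10/2 + 1 = 527.

527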